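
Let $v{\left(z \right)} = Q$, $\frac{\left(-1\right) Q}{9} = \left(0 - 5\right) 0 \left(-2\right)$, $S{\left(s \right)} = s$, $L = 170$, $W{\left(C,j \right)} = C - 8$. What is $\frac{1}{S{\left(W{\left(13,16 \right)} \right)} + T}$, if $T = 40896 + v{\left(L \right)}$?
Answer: $\frac{1}{40901} \approx 2.4449 \cdot 10^{-5}$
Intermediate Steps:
$W{\left(C,j \right)} = -8 + C$ ($W{\left(C,j \right)} = C - 8 = -8 + C$)
$Q = 0$ ($Q = - 9 \left(0 - 5\right) 0 \left(-2\right) = - 9 \left(\left(-5\right) 0\right) = \left(-9\right) 0 = 0$)
$v{\left(z \right)} = 0$
$T = 40896$ ($T = 40896 + 0 = 40896$)
$\frac{1}{S{\left(W{\left(13,16 \right)} \right)} + T} = \frac{1}{\left(-8 + 13\right) + 40896} = \frac{1}{5 + 40896} = \frac{1}{40901}$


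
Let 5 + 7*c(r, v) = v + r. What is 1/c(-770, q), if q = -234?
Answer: -7/1009 ≈ -0.0069376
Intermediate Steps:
c(r, v) = -5/7 + r/7 + v/7 (c(r, v) = -5/7 + (v + r)/7 = -5/7 + (r + v)/7 = -5/7 + (r/7 + v/7) = -5/7 + r/7 + v/7)
1/c(-770, q) = 1/(-5/7 + (⅐)*(-770) + (⅐)*(-234)) = 1/(-5/7 - 110 - 234/7) = 1/(-1009/7) = -7/1009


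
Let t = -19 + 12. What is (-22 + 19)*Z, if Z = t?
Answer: 21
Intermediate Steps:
t = -7
Z = -7
(-22 + 19)*Z = (-22 + 19)*(-7) = -3*(-7) = 21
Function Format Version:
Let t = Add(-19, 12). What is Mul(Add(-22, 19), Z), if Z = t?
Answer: 21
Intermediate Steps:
t = -7
Z = -7
Mul(Add(-22, 19), Z) = Mul(Add(-22, 19), -7) = Mul(-3, -7) = 21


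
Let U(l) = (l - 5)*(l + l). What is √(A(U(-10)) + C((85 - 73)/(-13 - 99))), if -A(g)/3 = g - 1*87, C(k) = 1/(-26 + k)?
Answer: I*√341477147/731 ≈ 25.279*I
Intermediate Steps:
U(l) = 2*l*(-5 + l) (U(l) = (-5 + l)*(2*l) = 2*l*(-5 + l))
A(g) = 261 - 3*g (A(g) = -3*(g - 1*87) = -3*(g - 87) = -3*(-87 + g) = 261 - 3*g)
√(A(U(-10)) + C((85 - 73)/(-13 - 99))) = √((261 - 6*(-10)*(-5 - 10)) + 1/(-26 + (85 - 73)/(-13 - 99))) = √((261 - 6*(-10)*(-15)) + 1/(-26 + 12/(-112))) = √((261 - 3*300) + 1/(-26 + 12*(-1/112))) = √((261 - 900) + 1/(-26 - 3/28)) = √(-639 + 1/(-731/28)) = √(-639 - 28/731) = √(-467137/731) = I*√341477147/731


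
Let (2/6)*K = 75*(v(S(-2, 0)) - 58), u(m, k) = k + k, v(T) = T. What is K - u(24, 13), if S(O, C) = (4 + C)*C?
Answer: -13076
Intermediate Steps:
S(O, C) = C*(4 + C)
u(m, k) = 2*k
K = -13050 (K = 3*(75*(0*(4 + 0) - 58)) = 3*(75*(0*4 - 58)) = 3*(75*(0 - 58)) = 3*(75*(-58)) = 3*(-4350) = -13050)
K - u(24, 13) = -13050 - 2*13 = -13050 - 1*26 = -13050 - 26 = -13076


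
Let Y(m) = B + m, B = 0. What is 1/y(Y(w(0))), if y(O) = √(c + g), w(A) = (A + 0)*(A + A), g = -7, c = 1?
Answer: -I*√6/6 ≈ -0.40825*I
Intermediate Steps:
w(A) = 2*A² (w(A) = A*(2*A) = 2*A²)
Y(m) = m (Y(m) = 0 + m = m)
y(O) = I*√6 (y(O) = √(1 - 7) = √(-6) = I*√6)
1/y(Y(w(0))) = 1/(I*√6) = -I*√6/6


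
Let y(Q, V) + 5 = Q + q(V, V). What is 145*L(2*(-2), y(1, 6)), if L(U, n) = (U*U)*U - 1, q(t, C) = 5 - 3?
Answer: -9425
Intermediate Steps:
q(t, C) = 2
y(Q, V) = -3 + Q (y(Q, V) = -5 + (Q + 2) = -5 + (2 + Q) = -3 + Q)
L(U, n) = -1 + U³ (L(U, n) = U²*U - 1 = U³ - 1 = -1 + U³)
145*L(2*(-2), y(1, 6)) = 145*(-1 + (2*(-2))³) = 145*(-1 + (-4)³) = 145*(-1 - 64) = 145*(-65) = -9425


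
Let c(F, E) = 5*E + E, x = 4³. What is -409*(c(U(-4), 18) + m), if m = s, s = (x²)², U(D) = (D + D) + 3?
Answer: -6861925516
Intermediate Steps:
x = 64
U(D) = 3 + 2*D (U(D) = 2*D + 3 = 3 + 2*D)
c(F, E) = 6*E
s = 16777216 (s = (64²)² = 4096² = 16777216)
m = 16777216
-409*(c(U(-4), 18) + m) = -409*(6*18 + 16777216) = -409*(108 + 16777216) = -409*16777324 = -6861925516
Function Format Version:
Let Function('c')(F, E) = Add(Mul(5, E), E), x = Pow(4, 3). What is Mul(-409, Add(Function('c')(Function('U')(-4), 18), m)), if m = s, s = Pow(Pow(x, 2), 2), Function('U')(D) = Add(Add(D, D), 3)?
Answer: -6861925516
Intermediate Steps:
x = 64
Function('U')(D) = Add(3, Mul(2, D)) (Function('U')(D) = Add(Mul(2, D), 3) = Add(3, Mul(2, D)))
Function('c')(F, E) = Mul(6, E)
s = 16777216 (s = Pow(Pow(64, 2), 2) = Pow(4096, 2) = 16777216)
m = 16777216
Mul(-409, Add(Function('c')(Function('U')(-4), 18), m)) = Mul(-409, Add(Mul(6, 18), 16777216)) = Mul(-409, Add(108, 16777216)) = Mul(-409, 16777324) = -6861925516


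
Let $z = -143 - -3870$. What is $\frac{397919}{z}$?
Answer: $\frac{397919}{3727} \approx 106.77$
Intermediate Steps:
$z = 3727$ ($z = -143 + 3870 = 3727$)
$\frac{397919}{z} = \frac{397919}{3727}$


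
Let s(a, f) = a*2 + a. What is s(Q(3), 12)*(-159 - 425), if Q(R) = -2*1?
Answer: 3504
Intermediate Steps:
Q(R) = -2
s(a, f) = 3*a (s(a, f) = 2*a + a = 3*a)
s(Q(3), 12)*(-159 - 425) = (3*(-2))*(-159 - 425) = -6*(-584) = 3504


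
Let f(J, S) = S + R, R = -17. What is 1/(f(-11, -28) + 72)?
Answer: 1/27 ≈ 0.037037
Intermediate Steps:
f(J, S) = -17 + S (f(J, S) = S - 17 = -17 + S)
1/(f(-11, -28) + 72) = 1/((-17 - 28) + 72) = 1/(-45 + 72) = 1/27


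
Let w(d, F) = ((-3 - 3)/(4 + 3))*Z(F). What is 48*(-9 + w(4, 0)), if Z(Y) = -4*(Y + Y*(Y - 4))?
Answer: -432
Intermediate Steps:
Z(Y) = -4*Y - 4*Y*(-4 + Y) (Z(Y) = -4*(Y + Y*(-4 + Y)) = -4*Y - 4*Y*(-4 + Y))
w(d, F) = -24*F*(3 - F)/7 (w(d, F) = ((-3 - 3)/(4 + 3))*(4*F*(3 - F)) = (-6/7)*(4*F*(3 - F)) = (-6*1/7)*(4*F*(3 - F)) = -24*F*(3 - F)/7)
48*(-9 + w(4, 0)) = 48*(-9 + (24/7)*0*(-3 + 0)) = 48*(-9 + (24/7)*0*(-3)) = 48*(-9 + 0) = 48*(-9) = -432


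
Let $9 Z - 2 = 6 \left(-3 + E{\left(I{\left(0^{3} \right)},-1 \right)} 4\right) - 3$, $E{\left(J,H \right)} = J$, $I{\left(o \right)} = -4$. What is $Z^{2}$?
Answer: $\frac{13225}{81} \approx 163.27$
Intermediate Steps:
$Z = - \frac{115}{9}$ ($Z = \frac{2}{9} + \frac{6 \left(-3 - 16\right) - 3}{9} = \frac{2}{9} + \frac{6 \left(-19\right) - 3}{9} = \frac{2}{9} + \frac{-114 - 3}{9} = \frac{2}{9} + \frac{1}{9} \left(-117\right) = \frac{2}{9} - 13 = - \frac{115}{9} \approx -12.778$)
$Z^{2} = \left(- \frac{115}{9}\right)^{2} = \frac{13225}{81}$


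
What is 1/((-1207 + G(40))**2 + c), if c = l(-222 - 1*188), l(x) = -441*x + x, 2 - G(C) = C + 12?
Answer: 1/1760449 ≈ 5.6804e-7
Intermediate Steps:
G(C) = -10 - C (G(C) = 2 - (C + 12) = 2 - (12 + C) = 2 + (-12 - C) = -10 - C)
l(x) = -440*x
c = 180400 (c = -440*(-222 - 1*188) = -440*(-222 - 188) = -440*(-410) = 180400)
1/((-1207 + G(40))**2 + c) = 1/((-1207 + (-10 - 1*40))**2 + 180400) = 1/((-1207 + (-10 - 40))**2 + 180400) = 1/((-1207 - 50)**2 + 180400) = 1/((-1257)**2 + 180400) = 1/(1580049 + 180400) = 1/1760449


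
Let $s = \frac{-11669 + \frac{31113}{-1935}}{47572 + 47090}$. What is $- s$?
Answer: $\frac{1256146}{10176165} \approx 0.12344$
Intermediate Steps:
$s = - \frac{1256146}{10176165}$ ($s = \frac{-11669 + 31113 \left(- \frac{1}{1935}\right)}{94662} = \left(-11669 - \frac{3457}{215}\right) \frac{1}{94662} = \left(- \frac{2512292}{215}\right) \frac{1}{94662} = - \frac{1256146}{10176165} \approx -0.12344$)
$- s = \left(-1\right) \left(- \frac{1256146}{10176165}\right) = \frac{1256146}{10176165}$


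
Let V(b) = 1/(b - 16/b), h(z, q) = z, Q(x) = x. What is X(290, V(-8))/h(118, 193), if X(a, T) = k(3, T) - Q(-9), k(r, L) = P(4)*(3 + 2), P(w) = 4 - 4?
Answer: 9/118 ≈ 0.076271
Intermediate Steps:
P(w) = 0
k(r, L) = 0 (k(r, L) = 0*(3 + 2) = 0*5 = 0)
X(a, T) = 9 (X(a, T) = 0 - 1*(-9) = 0 + 9 = 9)
X(290, V(-8))/h(118, 193) = 9/118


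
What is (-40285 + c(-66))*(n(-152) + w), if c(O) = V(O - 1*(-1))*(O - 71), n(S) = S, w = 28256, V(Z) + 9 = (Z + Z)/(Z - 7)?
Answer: -3313407734/3 ≈ -1.1045e+9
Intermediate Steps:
V(Z) = -9 + 2*Z/(-7 + Z) (V(Z) = -9 + (Z + Z)/(Z - 7) = -9 + (2*Z)/(-7 + Z) = -9 + 2*Z/(-7 + Z))
c(O) = 7*(-71 + O)*(8 - O)/(-6 + O) (c(O) = (7*(9 - (O - 1*(-1)))/(-7 + (O - 1*(-1))))*(O - 71) = (7*(9 - (O + 1))/(-7 + (O + 1)))*(-71 + O) = (7*(9 - (1 + O))/(-7 + (1 + O)))*(-71 + O) = (7*(9 + (-1 - O))/(-6 + O))*(-71 + O) = (7*(8 - O)/(-6 + O))*(-71 + O) = 7*(-71 + O)*(8 - O)/(-6 + O))
(-40285 + c(-66))*(n(-152) + w) = (-40285 - 7*(-71 - 66)*(-8 - 66)/(-6 - 66))*(-152 + 28256) = (-40285 - 7*(-137)*(-74)/(-72))*28104 = (-40285 - 7*(-1/72)*(-137)*(-74))*28104 = (-40285 + 35483/36)*28104 = -1414777/36*28104 = -3313407734/3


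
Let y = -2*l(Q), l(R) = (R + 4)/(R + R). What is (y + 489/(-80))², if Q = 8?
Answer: 370881/6400 ≈ 57.950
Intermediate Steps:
l(R) = (4 + R)/(2*R) (l(R) = (4 + R)/((2*R)) = (4 + R)*(1/(2*R)) = (4 + R)/(2*R))
y = -3/2 (y = -(4 + 8)/8 = -12/8 = -2*¾ = -3/2 ≈ -1.5000)
(y + 489/(-80))² = (-3/2 + 489/(-80))² = (-3/2 + 489*(-1/80))² = (-3/2 - 489/80)² = (-609/80)² = 370881/6400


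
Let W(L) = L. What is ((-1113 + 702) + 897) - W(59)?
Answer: 427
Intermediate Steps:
((-1113 + 702) + 897) - W(59) = ((-1113 + 702) + 897) - 1*59 = (-411 + 897) - 59 = 486 - 59 = 427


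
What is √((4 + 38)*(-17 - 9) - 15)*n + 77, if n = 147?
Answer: 77 + 441*I*√123 ≈ 77.0 + 4890.9*I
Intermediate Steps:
√((4 + 38)*(-17 - 9) - 15)*n + 77 = √((4 + 38)*(-17 - 9) - 15)*147 + 77 = √(42*(-26) - 15)*147 + 77 = √(-1092 - 15)*147 + 77 = √(-1107)*147 + 77 = (3*I*√123)*147 + 77 = 441*I*√123 + 77 = 77 + 441*I*√123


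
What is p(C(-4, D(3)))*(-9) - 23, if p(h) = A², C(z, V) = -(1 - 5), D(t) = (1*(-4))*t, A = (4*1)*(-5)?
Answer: -3623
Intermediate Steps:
A = -20 (A = 4*(-5) = -20)
D(t) = -4*t
C(z, V) = 4 (C(z, V) = -1*(-4) = 4)
p(h) = 400 (p(h) = (-20)² = 400)
p(C(-4, D(3)))*(-9) - 23 = 400*(-9) - 23 = -3600 - 23 = -3623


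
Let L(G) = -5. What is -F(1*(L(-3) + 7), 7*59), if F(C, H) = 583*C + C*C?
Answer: -1170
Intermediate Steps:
F(C, H) = C² + 583*C (F(C, H) = 583*C + C² = C² + 583*C)
-F(1*(L(-3) + 7), 7*59) = -1*(-5 + 7)*(583 + 1*(-5 + 7)) = -1*2*(583 + 1*2) = -2*(583 + 2) = -2*585 = -1*1170 = -1170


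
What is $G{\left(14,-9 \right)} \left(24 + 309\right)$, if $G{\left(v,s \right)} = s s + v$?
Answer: $31635$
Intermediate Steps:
$G{\left(v,s \right)} = v + s^{2}$ ($G{\left(v,s \right)} = s^{2} + v = v + s^{2}$)
$G{\left(14,-9 \right)} \left(24 + 309\right) = \left(14 + \left(-9\right)^{2}\right) \left(24 + 309\right) = \left(14 + 81\right) 333 = 95 \cdot 333 = 31635$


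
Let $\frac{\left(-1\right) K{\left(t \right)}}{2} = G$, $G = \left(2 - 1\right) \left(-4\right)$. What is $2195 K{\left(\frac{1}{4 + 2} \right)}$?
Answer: $17560$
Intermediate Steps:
$G = -4$ ($G = 1 \left(-4\right) = -4$)
$K{\left(t \right)} = 8$ ($K{\left(t \right)} = \left(-2\right) \left(-4\right) = 8$)
$2195 K{\left(\frac{1}{4 + 2} \right)} = 2195 \cdot 8 = 17560$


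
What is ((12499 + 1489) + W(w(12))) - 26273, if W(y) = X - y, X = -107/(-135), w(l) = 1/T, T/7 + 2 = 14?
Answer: -46434349/3780 ≈ -12284.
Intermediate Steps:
T = 84 (T = -14 + 7*14 = -14 + 98 = 84)
w(l) = 1/84
X = 107/135 (X = -107*(-1/135) = 107/135 ≈ 0.79259)
W(y) = 107/135 - y
((12499 + 1489) + W(w(12))) - 26273 = ((12499 + 1489) + (107/135 - 1*1/84)) - 26273 = (13988 + (107/135 - 1/84)) - 26273 = (13988 + 2951/3780) - 26273 = 52877591/3780 - 26273 = -46434349/3780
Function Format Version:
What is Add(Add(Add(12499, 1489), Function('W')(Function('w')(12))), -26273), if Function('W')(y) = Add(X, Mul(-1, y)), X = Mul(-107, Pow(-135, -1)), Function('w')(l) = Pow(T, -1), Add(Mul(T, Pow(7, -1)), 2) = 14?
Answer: Rational(-46434349, 3780) ≈ -12284.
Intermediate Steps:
T = 84 (T = Add(-14, Mul(7, 14)) = Add(-14, 98) = 84)
Function('w')(l) = Rational(1, 84) (Function('w')(l) = Pow(84, -1) = Rational(1, 84))
X = Rational(107, 135) (X = Mul(-107, Rational(-1, 135)) = Rational(107, 135) ≈ 0.79259)
Function('W')(y) = Add(Rational(107, 135), Mul(-1, y))
Add(Add(Add(12499, 1489), Function('W')(Function('w')(12))), -26273) = Add(Add(Add(12499, 1489), Add(Rational(107, 135), Mul(-1, Rational(1, 84)))), -26273) = Add(Add(13988, Add(Rational(107, 135), Rational(-1, 84))), -26273) = Add(Add(13988, Rational(2951, 3780)), -26273) = Add(Rational(52877591, 3780), -26273) = Rational(-46434349, 3780)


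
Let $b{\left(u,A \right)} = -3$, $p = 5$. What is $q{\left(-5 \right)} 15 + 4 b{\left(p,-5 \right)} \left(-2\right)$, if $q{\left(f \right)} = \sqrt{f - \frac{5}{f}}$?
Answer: $24 + 30 i \approx 24.0 + 30.0 i$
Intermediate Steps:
$q{\left(-5 \right)} 15 + 4 b{\left(p,-5 \right)} \left(-2\right) = \sqrt{-5 - \frac{5}{-5}} \cdot 15 + 4 \left(-3\right) \left(-2\right) = \sqrt{-5 - -1} \cdot 15 - -24 = \sqrt{-5 + 1} \cdot 15 + 24 = \sqrt{-4} \cdot 15 + 24 = 2 i 15 + 24 = 30 i + 24 = 24 + 30 i$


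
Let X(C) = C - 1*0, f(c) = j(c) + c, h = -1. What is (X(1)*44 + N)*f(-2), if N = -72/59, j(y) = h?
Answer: -7572/59 ≈ -128.34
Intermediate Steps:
j(y) = -1
f(c) = -1 + c
X(C) = C (X(C) = C + 0 = C)
N = -72/59 (N = -72*1/59 = -72/59 ≈ -1.2203)
(X(1)*44 + N)*f(-2) = (1*44 - 72/59)*(-1 - 2) = (44 - 72/59)*(-3) = (2524/59)*(-3) = -7572/59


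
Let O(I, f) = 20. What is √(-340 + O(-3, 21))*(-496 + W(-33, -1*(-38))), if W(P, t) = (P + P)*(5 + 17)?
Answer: -15584*I*√5 ≈ -34847.0*I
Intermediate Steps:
W(P, t) = 44*P (W(P, t) = (2*P)*22 = 44*P)
√(-340 + O(-3, 21))*(-496 + W(-33, -1*(-38))) = √(-340 + 20)*(-496 + 44*(-33)) = √(-320)*(-496 - 1452) = (8*I*√5)*(-1948) = -15584*I*√5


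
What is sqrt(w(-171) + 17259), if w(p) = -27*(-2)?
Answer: sqrt(17313) ≈ 131.58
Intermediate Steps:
w(p) = 54
sqrt(w(-171) + 17259) = sqrt(54 + 17259) = sqrt(17313)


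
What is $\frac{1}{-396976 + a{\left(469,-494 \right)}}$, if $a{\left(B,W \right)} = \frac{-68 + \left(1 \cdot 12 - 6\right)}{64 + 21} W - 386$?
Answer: $- \frac{85}{33745142} \approx -2.5189 \cdot 10^{-6}$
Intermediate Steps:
$a{\left(B,W \right)} = -386 - \frac{62 W}{85}$ ($a{\left(B,W \right)} = \frac{-68 + \left(12 - 6\right)}{85} W - 386 = \left(-68 + 6\right) \frac{1}{85} W - 386 = \left(-62\right) \frac{1}{85} W - 386 = - \frac{62 W}{85} - 386 = -386 - \frac{62 W}{85}$)
$\frac{1}{-396976 + a{\left(469,-494 \right)}} = \frac{1}{-396976 - \frac{2182}{85}} = \frac{1}{- \frac{33745142}{85}} = - \frac{85}{33745142}$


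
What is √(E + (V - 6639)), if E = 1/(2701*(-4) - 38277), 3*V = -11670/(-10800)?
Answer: 31*I*√539172254400330/8834580 ≈ 81.478*I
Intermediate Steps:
V = 389/1080 (V = (-11670/(-10800))/3 = (-11670*(-1/10800))/3 = (⅓)*(389/360) = 389/1080 ≈ 0.36019)
E = -1/49081 (E = 1/(-10804 - 38277) = 1/(-49081) = -1/49081 ≈ -2.0374e-5)
√(E + (V - 6639)) = √(-1/49081 + (389/1080 - 6639)) = √(-1/49081 - 7169731/1080) = √(-351897568291/53007480) = 31*I*√539172254400330/8834580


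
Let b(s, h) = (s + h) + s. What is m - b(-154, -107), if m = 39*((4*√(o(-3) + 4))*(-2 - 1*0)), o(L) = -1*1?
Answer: 415 - 312*√3 ≈ -125.40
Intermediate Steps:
o(L) = -1
b(s, h) = h + 2*s (b(s, h) = (h + s) + s = h + 2*s)
m = -312*√3 (m = 39*((4*√(-1 + 4))*(-2 - 1*0)) = 39*((4*√3)*(-2 + 0)) = 39*((4*√3)*(-2)) = 39*(-8*√3) = -312*√3 ≈ -540.40)
m - b(-154, -107) = -312*√3 - (-107 + 2*(-154)) = -312*√3 - (-107 - 308) = -312*√3 - 1*(-415) = -312*√3 + 415 = 415 - 312*√3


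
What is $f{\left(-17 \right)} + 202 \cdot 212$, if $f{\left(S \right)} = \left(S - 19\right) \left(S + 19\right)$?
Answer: $42752$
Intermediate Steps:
$f{\left(S \right)} = \left(-19 + S\right) \left(19 + S\right)$
$f{\left(-17 \right)} + 202 \cdot 212 = \left(-361 + \left(-17\right)^{2}\right) + 202 \cdot 212 = \left(-361 + 289\right) + 42824 = -72 + 42824 = 42752$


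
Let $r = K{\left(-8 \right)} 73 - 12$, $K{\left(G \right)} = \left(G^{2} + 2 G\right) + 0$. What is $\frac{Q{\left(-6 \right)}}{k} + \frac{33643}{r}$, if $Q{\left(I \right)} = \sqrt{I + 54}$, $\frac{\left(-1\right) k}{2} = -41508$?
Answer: $\frac{33643}{3492} + \frac{\sqrt{3}}{20754} \approx 9.6344$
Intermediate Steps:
$K{\left(G \right)} = G^{2} + 2 G$
$k = 83016$ ($k = \left(-2\right) \left(-41508\right) = 83016$)
$Q{\left(I \right)} = \sqrt{54 + I}$
$r = 3492$ ($r = - 8 \left(2 - 8\right) 73 - 12 = \left(-8\right) \left(-6\right) 73 - 12 = 48 \cdot 73 - 12 = 3504 - 12 = 3492$)
$\frac{Q{\left(-6 \right)}}{k} + \frac{33643}{r} = \frac{\sqrt{54 - 6}}{83016} + \frac{33643}{3492} = \sqrt{48} \cdot \frac{1}{83016} + 33643 \cdot \frac{1}{3492} = 4 \sqrt{3} \cdot \frac{1}{83016} + \frac{33643}{3492} = \frac{\sqrt{3}}{20754} + \frac{33643}{3492} = \frac{33643}{3492} + \frac{\sqrt{3}}{20754}$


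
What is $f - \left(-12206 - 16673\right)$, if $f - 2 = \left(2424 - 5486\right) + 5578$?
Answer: $31397$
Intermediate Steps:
$f = 2518$ ($f = 2 + \left(\left(2424 - 5486\right) + 5578\right) = 2 + \left(-3062 + 5578\right) = 2 + 2516 = 2518$)
$f - \left(-12206 - 16673\right) = 2518 - \left(-12206 - 16673\right) = 2518 - -28879 = 2518 + 28879 = 31397$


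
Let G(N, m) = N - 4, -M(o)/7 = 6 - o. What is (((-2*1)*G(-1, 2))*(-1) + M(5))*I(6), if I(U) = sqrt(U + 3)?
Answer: -51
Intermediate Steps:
M(o) = -42 + 7*o (M(o) = -7*(6 - o) = -42 + 7*o)
G(N, m) = -4 + N
I(U) = sqrt(3 + U)
(((-2*1)*G(-1, 2))*(-1) + M(5))*I(6) = (((-2*1)*(-4 - 1))*(-1) + (-42 + 7*5))*sqrt(3 + 6) = (-2*(-5)*(-1) + (-42 + 35))*sqrt(9) = (10*(-1) - 7)*3 = (-10 - 7)*3 = -17*3 = -51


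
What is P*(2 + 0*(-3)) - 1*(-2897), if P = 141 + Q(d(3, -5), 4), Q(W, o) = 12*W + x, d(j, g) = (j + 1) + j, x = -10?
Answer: 3327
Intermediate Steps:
d(j, g) = 1 + 2*j (d(j, g) = (1 + j) + j = 1 + 2*j)
Q(W, o) = -10 + 12*W (Q(W, o) = 12*W - 10 = -10 + 12*W)
P = 215 (P = 141 + (-10 + 12*(1 + 2*3)) = 141 + (-10 + 12*(1 + 6)) = 141 + (-10 + 12*7) = 141 + (-10 + 84) = 141 + 74 = 215)
P*(2 + 0*(-3)) - 1*(-2897) = 215*(2 + 0*(-3)) - 1*(-2897) = 215*(2 + 0) + 2897 = 215*2 + 2897 = 430 + 2897 = 3327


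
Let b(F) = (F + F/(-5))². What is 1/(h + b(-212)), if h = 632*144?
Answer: 25/2994304 ≈ 8.3492e-6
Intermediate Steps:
b(F) = 16*F²/25 (b(F) = (F + F*(-⅕))² = (F - F/5)² = (4*F/5)² = 16*F²/25)
h = 91008
1/(h + b(-212)) = 1/(91008 + (16/25)*(-212)²) = 1/(91008 + (16/25)*44944) = 1/(91008 + 719104/25) = 1/(2994304/25) = 25/2994304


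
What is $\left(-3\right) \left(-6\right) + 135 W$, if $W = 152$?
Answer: $20538$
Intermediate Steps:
$\left(-3\right) \left(-6\right) + 135 W = \left(-3\right) \left(-6\right) + 135 \cdot 152 = 18 + 20520 = 20538$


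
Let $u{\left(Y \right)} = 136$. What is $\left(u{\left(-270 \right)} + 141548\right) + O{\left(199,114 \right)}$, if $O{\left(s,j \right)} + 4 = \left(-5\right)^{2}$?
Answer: $141705$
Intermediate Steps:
$O{\left(s,j \right)} = 21$ ($O{\left(s,j \right)} = -4 + \left(-5\right)^{2} = -4 + 25 = 21$)
$\left(u{\left(-270 \right)} + 141548\right) + O{\left(199,114 \right)} = \left(136 + 141548\right) + 21 = 141684 + 21 = 141705$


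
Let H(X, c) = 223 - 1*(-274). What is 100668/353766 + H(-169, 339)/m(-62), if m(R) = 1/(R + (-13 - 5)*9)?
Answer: -6563993430/58961 ≈ -1.1133e+5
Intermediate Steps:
H(X, c) = 497 (H(X, c) = 223 + 274 = 497)
m(R) = 1/(-162 + R) (m(R) = 1/(R - 18*9) = 1/(R - 162) = 1/(-162 + R))
100668/353766 + H(-169, 339)/m(-62) = 100668/353766 + 497/(1/(-162 - 62)) = 100668*(1/353766) + 497/(1/(-224)) = 16778/58961 + 497/(-1/224) = 16778/58961 + 497*(-224) = 16778/58961 - 111328 = -6563993430/58961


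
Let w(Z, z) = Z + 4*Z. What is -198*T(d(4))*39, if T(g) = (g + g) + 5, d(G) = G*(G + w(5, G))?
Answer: -1830114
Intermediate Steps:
w(Z, z) = 5*Z
d(G) = G*(25 + G) (d(G) = G*(G + 5*5) = G*(G + 25) = G*(25 + G))
T(g) = 5 + 2*g (T(g) = 2*g + 5 = 5 + 2*g)
-198*T(d(4))*39 = -198*(5 + 2*(4*(25 + 4)))*39 = -198*(5 + 2*(4*29))*39 = -198*(5 + 2*116)*39 = -198*(5 + 232)*39 = -198*237*39 = -46926*39 = -1830114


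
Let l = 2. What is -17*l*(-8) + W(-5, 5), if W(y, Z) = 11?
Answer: 283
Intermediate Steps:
-17*l*(-8) + W(-5, 5) = -34*(-8) + 11 = -17*(-16) + 11 = 272 + 11 = 283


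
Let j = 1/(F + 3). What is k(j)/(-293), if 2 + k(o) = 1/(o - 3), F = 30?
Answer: 229/28714 ≈ 0.0079752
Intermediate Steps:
j = 1/33 (j = 1/(30 + 3) = 1/33 ≈ 0.030303)
k(o) = -2 + 1/(-3 + o) (k(o) = -2 + 1/(o - 3) = -2 + 1/(-3 + o))
k(j)/(-293) = ((7 - 2*1/33)/(-3 + 1/33))/(-293) = ((7 - 2/33)/(-98/33))*(-1/293) = -33/98*229/33*(-1/293) = -229/98*(-1/293) = 229/28714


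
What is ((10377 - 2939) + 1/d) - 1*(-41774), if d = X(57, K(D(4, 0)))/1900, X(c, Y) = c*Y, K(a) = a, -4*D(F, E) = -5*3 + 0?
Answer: 442988/9 ≈ 49221.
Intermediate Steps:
D(F, E) = 15/4 (D(F, E) = -(-5*3 + 0)/4 = -(-15 + 0)/4 = -¼*(-15) = 15/4)
X(c, Y) = Y*c
d = 9/80 (d = ((15/4)*57)/1900 = (855/4)*(1/1900) = 9/80 ≈ 0.11250)
((10377 - 2939) + 1/d) - 1*(-41774) = ((10377 - 2939) + 1/(9/80)) - 1*(-41774) = (7438 + 80/9) + 41774 = 67022/9 + 41774 = 442988/9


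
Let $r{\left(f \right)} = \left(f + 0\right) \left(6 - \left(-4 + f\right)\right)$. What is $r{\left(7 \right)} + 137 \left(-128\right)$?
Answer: $-17515$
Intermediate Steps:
$r{\left(f \right)} = f \left(10 - f\right)$
$r{\left(7 \right)} + 137 \left(-128\right) = 7 \left(10 - 7\right) + 137 \left(-128\right) = 7 \left(10 - 7\right) - 17536 = 7 \cdot 3 - 17536 = 21 - 17536 = -17515$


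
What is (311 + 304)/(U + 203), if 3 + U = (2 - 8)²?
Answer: 615/236 ≈ 2.6059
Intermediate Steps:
U = 33 (U = -3 + (2 - 8)² = -3 + (-6)² = -3 + 36 = 33)
(311 + 304)/(U + 203) = (311 + 304)/(33 + 203) = 615/236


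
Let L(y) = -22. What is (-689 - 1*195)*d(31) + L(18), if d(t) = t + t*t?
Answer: -876950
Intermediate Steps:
d(t) = t + t²
(-689 - 1*195)*d(31) + L(18) = (-689 - 1*195)*(31*(1 + 31)) - 22 = (-689 - 195)*(31*32) - 22 = -884*992 - 22 = -876928 - 22 = -876950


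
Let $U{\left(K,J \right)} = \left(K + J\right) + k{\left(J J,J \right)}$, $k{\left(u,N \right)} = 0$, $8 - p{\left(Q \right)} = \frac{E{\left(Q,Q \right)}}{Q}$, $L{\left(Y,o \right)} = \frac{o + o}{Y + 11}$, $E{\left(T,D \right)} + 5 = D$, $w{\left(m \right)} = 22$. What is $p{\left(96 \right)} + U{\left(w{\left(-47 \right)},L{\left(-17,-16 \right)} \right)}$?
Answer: $\frac{3301}{96} \approx 34.385$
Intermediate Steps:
$E{\left(T,D \right)} = -5 + D$
$L{\left(Y,o \right)} = \frac{2 o}{11 + Y}$
$p{\left(Q \right)} = 8 - \frac{-5 + Q}{Q}$
$U{\left(K,J \right)} = J + K$ ($U{\left(K,J \right)} = \left(K + J\right) + 0 = \left(J + K\right) + 0 = J + K$)
$p{\left(96 \right)} + U{\left(w{\left(-47 \right)},L{\left(-17,-16 \right)} \right)} = \left(7 + \frac{5}{96}\right) + \left(2 \left(-16\right) \frac{1}{11 - 17} + 22\right) = \left(7 + 5 \cdot \frac{1}{96}\right) + \left(2 \left(-16\right) \frac{1}{-6} + 22\right) = \left(7 + \frac{5}{96}\right) + \left(2 \left(-16\right) \left(- \frac{1}{6}\right) + 22\right) = \frac{677}{96} + \left(\frac{16}{3} + 22\right) = \frac{677}{96} + \frac{82}{3} = \frac{3301}{96}$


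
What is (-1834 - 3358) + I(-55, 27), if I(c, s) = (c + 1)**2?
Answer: -2276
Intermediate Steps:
I(c, s) = (1 + c)**2
(-1834 - 3358) + I(-55, 27) = (-1834 - 3358) + (1 - 55)**2 = -5192 + (-54)**2 = -5192 + 2916 = -2276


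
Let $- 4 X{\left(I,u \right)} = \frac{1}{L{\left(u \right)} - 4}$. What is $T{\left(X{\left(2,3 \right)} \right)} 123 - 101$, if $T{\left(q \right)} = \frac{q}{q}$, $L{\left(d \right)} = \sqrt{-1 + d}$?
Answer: $22$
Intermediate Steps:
$X{\left(I,u \right)} = - \frac{1}{4 \left(-4 + \sqrt{-1 + u}\right)}$ ($X{\left(I,u \right)} = - \frac{1}{4 \left(\sqrt{-1 + u} - 4\right)} = - \frac{1}{4 \left(-4 + \sqrt{-1 + u}\right)}$)
$T{\left(q \right)} = 1$
$T{\left(X{\left(2,3 \right)} \right)} 123 - 101 = 1 \cdot 123 - 101 = 123 - 101 = 22$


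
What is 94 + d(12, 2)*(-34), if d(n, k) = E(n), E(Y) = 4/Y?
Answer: 248/3 ≈ 82.667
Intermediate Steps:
d(n, k) = 4/n
94 + d(12, 2)*(-34) = 94 + (4/12)*(-34) = 94 + (4*(1/12))*(-34) = 94 + (1/3)*(-34) = 94 - 34/3 = 248/3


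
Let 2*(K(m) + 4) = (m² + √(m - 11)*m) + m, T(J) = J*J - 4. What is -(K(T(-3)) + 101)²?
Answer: -25013/2 - 560*I*√6 ≈ -12507.0 - 1371.7*I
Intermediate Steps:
T(J) = -4 + J² (T(J) = J² - 4 = -4 + J²)
K(m) = -4 + m/2 + m²/2 + m*√(-11 + m)/2 (K(m) = -4 + ((m² + √(m - 11)*m) + m)/2 = -4 + ((m² + √(-11 + m)*m) + m)/2 = -4 + ((m² + m*√(-11 + m)) + m)/2 = -4 + (m + m² + m*√(-11 + m))/2 = -4 + (m/2 + m²/2 + m*√(-11 + m)/2) = -4 + m/2 + m²/2 + m*√(-11 + m)/2)
-(K(T(-3)) + 101)² = -((-4 + (-4 + (-3)²)/2 + (-4 + (-3)²)²/2 + (-4 + (-3)²)*√(-11 + (-4 + (-3)²))/2) + 101)² = -((-4 + (-4 + 9)/2 + (-4 + 9)²/2 + (-4 + 9)*√(-11 + (-4 + 9))/2) + 101)² = -((-4 + (½)*5 + (½)*5² + (½)*5*√(-11 + 5)) + 101)² = -((-4 + 5/2 + (½)*25 + (½)*5*√(-6)) + 101)² = -((-4 + 5/2 + 25/2 + (½)*5*(I*√6)) + 101)² = -((-4 + 5/2 + 25/2 + 5*I*√6/2) + 101)² = -((11 + 5*I*√6/2) + 101)² = -(112 + 5*I*√6/2)²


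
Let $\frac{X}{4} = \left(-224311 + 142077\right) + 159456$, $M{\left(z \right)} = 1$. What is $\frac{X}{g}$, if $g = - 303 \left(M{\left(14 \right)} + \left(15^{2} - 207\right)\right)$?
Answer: $- \frac{308888}{5757} \approx -53.654$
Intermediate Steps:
$g = -5757$ ($g = - 303 \left(1 + \left(15^{2} - 207\right)\right) = - 303 \left(1 + \left(225 - 207\right)\right) = - 303 \left(1 + 18\right) = \left(-303\right) 19 = -5757$)
$X = 308888$ ($X = 4 \left(\left(-224311 + 142077\right) + 159456\right) = 4 \left(-82234 + 159456\right) = 4 \cdot 77222 = 308888$)
$\frac{X}{g} = \frac{308888}{-5757} = 308888 \left(- \frac{1}{5757}\right) = - \frac{308888}{5757}$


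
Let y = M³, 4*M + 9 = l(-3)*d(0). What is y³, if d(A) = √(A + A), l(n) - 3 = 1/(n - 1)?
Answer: -387420489/262144 ≈ -1477.9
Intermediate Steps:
l(n) = 3 + 1/(-1 + n) (l(n) = 3 + 1/(n - 1) = 3 + 1/(-1 + n))
d(A) = √2*√A (d(A) = √(2*A) = √2*√A)
M = -9/4 (M = -9/4 + (((-2 + 3*(-3))/(-1 - 3))*(√2*√0))/4 = -9/4 + (((-2 - 9)/(-4))*(√2*0))/4 = -9/4 + (-¼*(-11)*0)/4 = -9/4 + ((11/4)*0)/4 = -9/4 + (¼)*0 = -9/4 + 0 = -9/4 ≈ -2.2500)
y = -729/64 (y = (-9/4)³ = -729/64 ≈ -11.391)
y³ = (-729/64)³ = -387420489/262144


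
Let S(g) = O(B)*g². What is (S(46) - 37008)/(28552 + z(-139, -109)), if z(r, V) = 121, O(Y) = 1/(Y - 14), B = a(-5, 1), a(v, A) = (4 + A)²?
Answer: -404972/315403 ≈ -1.2840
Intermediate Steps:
B = 25 (B = (4 + 1)² = 5² = 25)
O(Y) = 1/(-14 + Y)
S(g) = g²/11 (S(g) = g²/(-14 + 25) = g²/11)
(S(46) - 37008)/(28552 + z(-139, -109)) = ((1/11)*46² - 37008)/(28552 + 121) = ((1/11)*2116 - 37008)/28673 = (2116/11 - 37008)*(1/28673) = -404972/11*1/28673 = -404972/315403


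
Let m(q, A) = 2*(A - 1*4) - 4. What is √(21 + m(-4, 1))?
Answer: √11 ≈ 3.3166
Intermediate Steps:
m(q, A) = -12 + 2*A (m(q, A) = 2*(A - 4) - 4 = 2*(-4 + A) - 4 = (-8 + 2*A) - 4 = -12 + 2*A)
√(21 + m(-4, 1)) = √(21 + (-12 + 2*1)) = √(21 + (-12 + 2)) = √(21 - 10) = √11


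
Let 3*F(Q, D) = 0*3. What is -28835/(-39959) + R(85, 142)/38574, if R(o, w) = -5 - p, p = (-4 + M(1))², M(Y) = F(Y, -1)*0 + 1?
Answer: 555860932/770689233 ≈ 0.72125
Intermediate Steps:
F(Q, D) = 0 (F(Q, D) = (0*3)/3 = (⅓)*0 = 0)
M(Y) = 1 (M(Y) = 0*0 + 1 = 0 + 1 = 1)
p = 9 (p = (-4 + 1)² = (-3)² = 9)
R(o, w) = -14 (R(o, w) = -5 - 1*9 = -5 - 9 = -14)
-28835/(-39959) + R(85, 142)/38574 = -28835/(-39959) - 14/38574 = -28835*(-1/39959) - 14*1/38574 = 28835/39959 - 7/19287 = 555860932/770689233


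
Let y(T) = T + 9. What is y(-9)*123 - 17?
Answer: -17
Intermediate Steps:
y(T) = 9 + T
y(-9)*123 - 17 = (9 - 9)*123 - 17 = 0*123 - 17 = 0 - 17 = -17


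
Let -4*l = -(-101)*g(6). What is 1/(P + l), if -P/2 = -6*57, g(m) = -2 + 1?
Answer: 4/2837 ≈ 0.0014099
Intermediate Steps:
g(m) = -1
P = 684 (P = -(-12)*57 = -2*(-342) = 684)
l = 101/4 (l = -(-101)*(-1*(-1))/4 = -(-101)/4 = -¼*(-101) = 101/4 ≈ 25.250)
1/(P + l) = 1/(684 + 101/4) = 1/(2837/4) = 4/2837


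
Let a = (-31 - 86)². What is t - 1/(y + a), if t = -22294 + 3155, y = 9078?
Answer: -435737614/22767 ≈ -19139.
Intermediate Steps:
a = 13689 (a = (-117)² = 13689)
t = -19139
t - 1/(y + a) = -19139 - 1/(9078 + 13689) = -19139 - 1/22767 = -435737614/22767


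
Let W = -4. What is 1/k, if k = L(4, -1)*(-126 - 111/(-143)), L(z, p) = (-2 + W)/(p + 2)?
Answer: 143/107442 ≈ 0.0013310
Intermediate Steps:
L(z, p) = -6/(2 + p) (L(z, p) = (-2 - 4)/(p + 2) = -6/(2 + p))
k = 107442/143 (k = (-6/(2 - 1))*(-126 - 111/(-143)) = (-6/1)*(-126 - 111*(-1/143)) = (-6*1)*(-126 + 111/143) = -6*(-17907/143) = 107442/143 ≈ 751.34)
1/k = 1/(107442/143) = 143/107442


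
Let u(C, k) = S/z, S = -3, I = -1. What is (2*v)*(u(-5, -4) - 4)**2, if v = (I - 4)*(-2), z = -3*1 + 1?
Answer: 125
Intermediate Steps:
z = -2 (z = -3 + 1 = -2)
u(C, k) = 3/2 (u(C, k) = -3/(-2) = -3*(-1/2) = 3/2)
v = 10 (v = (-1 - 4)*(-2) = -5*(-2) = 10)
(2*v)*(u(-5, -4) - 4)**2 = (2*10)*(3/2 - 4)**2 = 20*(-5/2)**2 = 20*(25/4) = 125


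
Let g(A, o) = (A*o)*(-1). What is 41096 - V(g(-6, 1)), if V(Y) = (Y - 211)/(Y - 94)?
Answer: 3616243/88 ≈ 41094.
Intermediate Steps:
g(A, o) = -A*o
V(Y) = (-211 + Y)/(-94 + Y)
41096 - V(g(-6, 1)) = 41096 - (-211 - 1*(-6)*1)/(-94 - 1*(-6)*1) = 41096 - (-211 + 6)/(-94 + 6) = 41096 - (-205)/(-88) = 41096 - (-1)*(-205)/88 = 41096 - 1*205/88 = 41096 - 205/88 = 3616243/88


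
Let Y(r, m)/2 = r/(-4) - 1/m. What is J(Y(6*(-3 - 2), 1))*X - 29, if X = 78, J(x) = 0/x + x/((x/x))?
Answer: 985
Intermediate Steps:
Y(r, m) = -2/m - r/2 (Y(r, m) = 2*(r/(-4) - 1/m) = 2*(r*(-¼) - 1/m) = 2*(-r/4 - 1/m) = 2*(-1/m - r/4) = -2/m - r/2)
J(x) = x (J(x) = 0 + x/1 = 0 + x*1 = 0 + x = x)
J(Y(6*(-3 - 2), 1))*X - 29 = (-2/1 - 3*(-3 - 2))*78 - 29 = (-2*1 - 3*(-5))*78 - 29 = (-2 - ½*(-30))*78 - 29 = (-2 + 15)*78 - 29 = 13*78 - 29 = 1014 - 29 = 985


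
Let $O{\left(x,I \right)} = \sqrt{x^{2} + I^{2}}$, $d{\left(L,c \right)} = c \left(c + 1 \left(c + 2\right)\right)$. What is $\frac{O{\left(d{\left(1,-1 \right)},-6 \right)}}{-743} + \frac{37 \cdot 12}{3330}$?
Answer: $\frac{1396}{11145} \approx 0.12526$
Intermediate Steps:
$d{\left(L,c \right)} = c \left(2 + 2 c\right)$ ($d{\left(L,c \right)} = c \left(c + 1 \left(2 + c\right)\right) = c \left(c + \left(2 + c\right)\right) = c \left(2 + 2 c\right)$)
$O{\left(x,I \right)} = \sqrt{I^{2} + x^{2}}$
$\frac{O{\left(d{\left(1,-1 \right)},-6 \right)}}{-743} + \frac{37 \cdot 12}{3330} = \frac{\sqrt{\left(-6\right)^{2} + \left(2 \left(-1\right) \left(1 - 1\right)\right)^{2}}}{-743} + \frac{37 \cdot 12}{3330} = \sqrt{36 + \left(2 \left(-1\right) 0\right)^{2}} \left(- \frac{1}{743}\right) + 444 \cdot \frac{1}{3330} = \sqrt{36 + 0^{2}} \left(- \frac{1}{743}\right) + \frac{2}{15} = \sqrt{36 + 0} \left(- \frac{1}{743}\right) + \frac{2}{15} = \sqrt{36} \left(- \frac{1}{743}\right) + \frac{2}{15} = 6 \left(- \frac{1}{743}\right) + \frac{2}{15} = - \frac{6}{743} + \frac{2}{15} = \frac{1396}{11145}$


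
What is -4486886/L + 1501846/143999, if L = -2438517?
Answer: 4308384099496/351144009483 ≈ 12.270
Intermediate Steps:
-4486886/L + 1501846/143999 = -4486886/(-2438517) + 1501846/143999 = -4486886*(-1/2438517) + 1501846*(1/143999) = 4486886/2438517 + 1501846/143999 = 4308384099496/351144009483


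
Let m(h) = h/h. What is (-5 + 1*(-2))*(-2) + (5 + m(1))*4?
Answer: 38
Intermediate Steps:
m(h) = 1
(-5 + 1*(-2))*(-2) + (5 + m(1))*4 = (-5 + 1*(-2))*(-2) + (5 + 1)*4 = (-5 - 2)*(-2) + 6*4 = -7*(-2) + 24 = 14 + 24 = 38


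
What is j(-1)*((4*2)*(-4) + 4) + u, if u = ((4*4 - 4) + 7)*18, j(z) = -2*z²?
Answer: 398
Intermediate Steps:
u = 342 (u = ((16 - 4) + 7)*18 = (12 + 7)*18 = 19*18 = 342)
j(-1)*((4*2)*(-4) + 4) + u = (-2*(-1)²)*((4*2)*(-4) + 4) + 342 = (-2*1)*(8*(-4) + 4) + 342 = -2*(-32 + 4) + 342 = -2*(-28) + 342 = 56 + 342 = 398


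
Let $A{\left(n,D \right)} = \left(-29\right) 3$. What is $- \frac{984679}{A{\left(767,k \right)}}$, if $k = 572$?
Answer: $\frac{984679}{87} \approx 11318.0$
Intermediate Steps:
$A{\left(n,D \right)} = -87$
$- \frac{984679}{A{\left(767,k \right)}} = - \frac{984679}{-87} = \left(-984679\right) \left(- \frac{1}{87}\right) = \frac{984679}{87}$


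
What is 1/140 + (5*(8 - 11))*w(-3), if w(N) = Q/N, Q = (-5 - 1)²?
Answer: 25201/140 ≈ 180.01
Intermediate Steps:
Q = 36 (Q = (-6)² = 36)
w(N) = 36/N
1/140 + (5*(8 - 11))*w(-3) = 1/140 + (5*(8 - 11))*(36/(-3)) = 1/140 + (5*(-3))*(36*(-⅓)) = 1/140 - 15*(-12) = 1/140 + 180 = 25201/140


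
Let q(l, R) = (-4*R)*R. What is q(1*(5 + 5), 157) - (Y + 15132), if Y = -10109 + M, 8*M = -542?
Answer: -414205/4 ≈ -1.0355e+5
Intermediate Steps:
M = -271/4 (M = (1/8)*(-542) = -271/4 ≈ -67.750)
Y = -40707/4 (Y = -10109 - 271/4 = -40707/4 ≈ -10177.)
q(l, R) = -4*R**2
q(1*(5 + 5), 157) - (Y + 15132) = -4*157**2 - (-40707/4 + 15132) = -4*24649 - 1*19821/4 = -98596 - 19821/4 = -414205/4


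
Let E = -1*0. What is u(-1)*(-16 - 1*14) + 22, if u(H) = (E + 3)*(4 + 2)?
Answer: -518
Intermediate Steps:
E = 0
u(H) = 18 (u(H) = (0 + 3)*(4 + 2) = 3*6 = 18)
u(-1)*(-16 - 1*14) + 22 = 18*(-16 - 1*14) + 22 = 18*(-16 - 14) + 22 = 18*(-30) + 22 = -540 + 22 = -518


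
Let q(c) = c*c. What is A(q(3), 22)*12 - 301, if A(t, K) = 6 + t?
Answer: -121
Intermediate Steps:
q(c) = c²
A(q(3), 22)*12 - 301 = (6 + 3²)*12 - 301 = (6 + 9)*12 - 301 = 15*12 - 301 = 180 - 301 = -121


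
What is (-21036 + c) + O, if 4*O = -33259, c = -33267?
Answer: -250471/4 ≈ -62618.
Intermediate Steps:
O = -33259/4 (O = (¼)*(-33259) = -33259/4 ≈ -8314.8)
(-21036 + c) + O = (-21036 - 33267) - 33259/4 = -54303 - 33259/4 = -250471/4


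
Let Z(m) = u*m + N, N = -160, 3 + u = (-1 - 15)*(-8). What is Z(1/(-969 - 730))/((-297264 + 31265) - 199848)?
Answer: 271965/791474053 ≈ 0.00034362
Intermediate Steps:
u = 125 (u = -3 + (-1 - 15)*(-8) = -3 - 16*(-8) = -3 + 128 = 125)
Z(m) = -160 + 125*m (Z(m) = 125*m - 160 = -160 + 125*m)
Z(1/(-969 - 730))/((-297264 + 31265) - 199848) = (-160 + 125/(-969 - 730))/((-297264 + 31265) - 199848) = (-160 + 125/(-1699))/(-265999 - 199848) = (-160 + 125*(-1/1699))/(-465847) = (-160 - 125/1699)*(-1/465847) = -271965/1699*(-1/465847) = 271965/791474053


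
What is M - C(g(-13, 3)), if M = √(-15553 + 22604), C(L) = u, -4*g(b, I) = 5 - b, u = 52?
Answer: -52 + √7051 ≈ 31.970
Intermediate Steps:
g(b, I) = -5/4 + b/4 (g(b, I) = -(5 - b)/4 = -5/4 + b/4)
C(L) = 52
M = √7051 ≈ 83.970
M - C(g(-13, 3)) = √7051 - 1*52 = √7051 - 52 = -52 + √7051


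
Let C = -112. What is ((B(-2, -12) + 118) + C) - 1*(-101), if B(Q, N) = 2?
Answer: 109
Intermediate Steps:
((B(-2, -12) + 118) + C) - 1*(-101) = ((2 + 118) - 112) - 1*(-101) = (120 - 112) + 101 = 8 + 101 = 109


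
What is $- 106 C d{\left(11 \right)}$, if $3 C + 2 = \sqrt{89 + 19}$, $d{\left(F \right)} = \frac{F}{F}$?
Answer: $\frac{212}{3} - 212 \sqrt{3} \approx -296.53$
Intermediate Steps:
$d{\left(F \right)} = 1$
$C = - \frac{2}{3} + 2 \sqrt{3}$ ($C = - \frac{2}{3} + \frac{\sqrt{89 + 19}}{3} = - \frac{2}{3} + \frac{\sqrt{108}}{3} = - \frac{2}{3} + \frac{6 \sqrt{3}}{3} = - \frac{2}{3} + 2 \sqrt{3} \approx 2.7974$)
$- 106 C d{\left(11 \right)} = - 106 \left(- \frac{2}{3} + 2 \sqrt{3}\right) 1 = \left(\frac{212}{3} - 212 \sqrt{3}\right) 1 = \frac{212}{3} - 212 \sqrt{3}$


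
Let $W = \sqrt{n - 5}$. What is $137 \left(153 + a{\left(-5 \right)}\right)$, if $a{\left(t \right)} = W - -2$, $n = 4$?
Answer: $21235 + 137 i \approx 21235.0 + 137.0 i$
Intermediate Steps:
$W = i$ ($W = \sqrt{4 - 5} = \sqrt{-1} = i \approx 1.0 i$)
$a{\left(t \right)} = 2 + i$ ($a{\left(t \right)} = i - -2 = i + 2 = 2 + i$)
$137 \left(153 + a{\left(-5 \right)}\right) = 137 \left(153 + \left(2 + i\right)\right) = 137 \left(155 + i\right) = 21235 + 137 i$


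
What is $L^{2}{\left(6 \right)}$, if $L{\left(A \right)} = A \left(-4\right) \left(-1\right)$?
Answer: $576$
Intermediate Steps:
$L{\left(A \right)} = 4 A$ ($L{\left(A \right)} = - 4 A \left(-1\right) = 4 A$)
$L^{2}{\left(6 \right)} = \left(4 \cdot 6\right)^{2} = 24^{2} = 576$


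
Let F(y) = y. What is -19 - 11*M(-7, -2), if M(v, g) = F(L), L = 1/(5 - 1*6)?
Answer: -8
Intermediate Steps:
L = -1 (L = 1/(5 - 6) = 1/(-1) = -1)
M(v, g) = -1
-19 - 11*M(-7, -2) = -19 - 11*(-1) = -19 + 11 = -8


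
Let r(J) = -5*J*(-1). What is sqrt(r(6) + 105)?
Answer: 3*sqrt(15) ≈ 11.619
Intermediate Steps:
r(J) = 5*J
sqrt(r(6) + 105) = sqrt(5*6 + 105) = sqrt(30 + 105) = sqrt(135) = 3*sqrt(15)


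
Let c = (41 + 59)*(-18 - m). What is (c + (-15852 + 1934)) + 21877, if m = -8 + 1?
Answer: 6859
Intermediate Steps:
m = -7
c = -1100 (c = (41 + 59)*(-18 - 1*(-7)) = 100*(-18 + 7) = 100*(-11) = -1100)
(c + (-15852 + 1934)) + 21877 = (-1100 + (-15852 + 1934)) + 21877 = (-1100 - 13918) + 21877 = -15018 + 21877 = 6859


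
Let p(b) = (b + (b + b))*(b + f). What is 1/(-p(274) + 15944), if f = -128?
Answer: -1/104068 ≈ -9.6091e-6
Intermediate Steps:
p(b) = 3*b*(-128 + b) (p(b) = (b + (b + b))*(b - 128) = (b + 2*b)*(-128 + b) = (3*b)*(-128 + b) = 3*b*(-128 + b))
1/(-p(274) + 15944) = 1/(-3*274*(-128 + 274) + 15944) = 1/(-3*274*146 + 15944) = 1/(-1*120012 + 15944) = 1/(-120012 + 15944) = 1/(-104068) = -1/104068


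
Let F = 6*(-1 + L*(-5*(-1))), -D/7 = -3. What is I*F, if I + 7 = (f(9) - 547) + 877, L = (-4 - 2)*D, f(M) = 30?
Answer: -1336458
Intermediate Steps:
D = 21 (D = -7*(-3) = 21)
L = -126 (L = (-4 - 2)*21 = -6*21 = -126)
I = 353 (I = -7 + ((30 - 547) + 877) = -7 + (-517 + 877) = -7 + 360 = 353)
F = -3786 (F = 6*(-1 - (-630)*(-1)) = 6*(-1 - 126*5) = 6*(-1 - 630) = 6*(-631) = -3786)
I*F = 353*(-3786) = -1336458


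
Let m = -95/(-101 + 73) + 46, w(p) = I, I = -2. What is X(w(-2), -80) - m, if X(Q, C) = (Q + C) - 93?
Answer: -6283/28 ≈ -224.39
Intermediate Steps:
w(p) = -2
X(Q, C) = -93 + C + Q (X(Q, C) = (C + Q) - 93 = -93 + C + Q)
m = 1383/28 (m = -95/(-28) + 46 = -1/28*(-95) + 46 = 95/28 + 46 = 1383/28 ≈ 49.393)
X(w(-2), -80) - m = (-93 - 80 - 2) - 1*1383/28 = -175 - 1383/28 = -6283/28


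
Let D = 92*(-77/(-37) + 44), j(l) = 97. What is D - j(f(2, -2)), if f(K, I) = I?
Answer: 153271/37 ≈ 4142.5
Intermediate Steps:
D = 156860/37 (D = 92*(-77*(-1/37) + 44) = 92*(77/37 + 44) = 92*(1705/37) = 156860/37 ≈ 4239.5)
D - j(f(2, -2)) = 156860/37 - 1*97 = 156860/37 - 97 = 153271/37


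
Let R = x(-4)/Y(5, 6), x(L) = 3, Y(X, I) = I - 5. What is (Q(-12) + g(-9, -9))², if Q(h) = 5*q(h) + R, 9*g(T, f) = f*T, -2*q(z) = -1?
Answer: 841/4 ≈ 210.25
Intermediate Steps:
Y(X, I) = -5 + I
q(z) = ½ (q(z) = -½*(-1) = ½)
R = 3 (R = 3/(-5 + 6) = 3/1 = 3*1 = 3)
g(T, f) = T*f/9 (g(T, f) = (f*T)/9 = (T*f)/9 = T*f/9)
Q(h) = 11/2 (Q(h) = 5*(½) + 3 = 5/2 + 3 = 11/2)
(Q(-12) + g(-9, -9))² = (11/2 + (⅑)*(-9)*(-9))² = (11/2 + 9)² = (29/2)² = 841/4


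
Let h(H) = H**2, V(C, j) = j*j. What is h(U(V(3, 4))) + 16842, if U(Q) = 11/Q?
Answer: 4311673/256 ≈ 16842.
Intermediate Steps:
V(C, j) = j**2
h(U(V(3, 4))) + 16842 = (11/(4**2))**2 + 16842 = (11/16)**2 + 16842 = 121/256 + 16842 = 4311673/256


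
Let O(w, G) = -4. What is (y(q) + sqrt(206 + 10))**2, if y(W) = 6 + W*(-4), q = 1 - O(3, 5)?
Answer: 412 - 168*sqrt(6) ≈ 0.48572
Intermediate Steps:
q = 5 (q = 1 - 1*(-4) = 1 + 4 = 5)
y(W) = 6 - 4*W
(y(q) + sqrt(206 + 10))**2 = ((6 - 4*5) + sqrt(206 + 10))**2 = ((6 - 20) + sqrt(216))**2 = (-14 + 6*sqrt(6))**2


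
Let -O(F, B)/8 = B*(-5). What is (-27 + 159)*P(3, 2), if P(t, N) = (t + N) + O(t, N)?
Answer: 11220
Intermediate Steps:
O(F, B) = 40*B (O(F, B) = -8*B*(-5) = -(-40)*B = 40*B)
P(t, N) = t + 41*N (P(t, N) = (t + N) + 40*N = (N + t) + 40*N = t + 41*N)
(-27 + 159)*P(3, 2) = (-27 + 159)*(3 + 41*2) = 132*(3 + 82) = 132*85 = 11220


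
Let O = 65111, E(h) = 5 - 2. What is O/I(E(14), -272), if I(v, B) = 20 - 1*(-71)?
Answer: 65111/91 ≈ 715.51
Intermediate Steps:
E(h) = 3
I(v, B) = 91 (I(v, B) = 20 + 71 = 91)
O/I(E(14), -272) = 65111/91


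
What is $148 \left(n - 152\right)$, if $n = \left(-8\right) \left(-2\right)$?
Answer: $-20128$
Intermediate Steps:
$n = 16$
$148 \left(n - 152\right) = 148 \left(16 - 152\right) = 148 \left(-136\right) = -20128$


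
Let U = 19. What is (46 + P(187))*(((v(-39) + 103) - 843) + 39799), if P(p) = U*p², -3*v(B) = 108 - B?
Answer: 25920467570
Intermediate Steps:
v(B) = -36 + B/3 (v(B) = -(108 - B)/3 = -36 + B/3)
P(p) = 19*p²
(46 + P(187))*(((v(-39) + 103) - 843) + 39799) = (46 + 19*187²)*((((-36 + (⅓)*(-39)) + 103) - 843) + 39799) = (46 + 19*34969)*((((-36 - 13) + 103) - 843) + 39799) = (46 + 664411)*(((-49 + 103) - 843) + 39799) = 664457*((54 - 843) + 39799) = 664457*(-789 + 39799) = 664457*39010 = 25920467570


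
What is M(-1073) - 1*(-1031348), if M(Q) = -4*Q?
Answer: 1035640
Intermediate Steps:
M(-1073) - 1*(-1031348) = -4*(-1073) - 1*(-1031348) = 4292 + 1031348 = 1035640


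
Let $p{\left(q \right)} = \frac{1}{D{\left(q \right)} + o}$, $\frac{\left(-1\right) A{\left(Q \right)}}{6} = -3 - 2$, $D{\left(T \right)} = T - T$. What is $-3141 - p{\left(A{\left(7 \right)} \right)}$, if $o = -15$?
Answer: $- \frac{47114}{15} \approx -3140.9$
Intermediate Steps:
$D{\left(T \right)} = 0$
$A{\left(Q \right)} = 30$ ($A{\left(Q \right)} = - 6 \left(-3 - 2\right) = \left(-6\right) \left(-5\right) = 30$)
$p{\left(q \right)} = - \frac{1}{15}$ ($p{\left(q \right)} = \frac{1}{0 - 15} = \frac{1}{-15} = - \frac{1}{15}$)
$-3141 - p{\left(A{\left(7 \right)} \right)} = -3141 - - \frac{1}{15} = -3141 + \frac{1}{15} = - \frac{47114}{15}$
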